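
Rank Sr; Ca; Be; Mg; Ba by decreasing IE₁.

Be > Mg > Ca > Sr > Ba

Be is in period 2, group 2; Mg is in period 3, group 2; Ca is in period 4, group 2; Sr is in period 5, group 2; Ba is in period 6, group 2.
First ionization energy rises across a period (greater Z_eff holds electrons more tightly) and falls down a group (valence electrons are farther from the nucleus).
All are in group 2, so first ionization energy increases up the group.
So from highest to lowest: Be > Mg > Ca > Sr > Ba.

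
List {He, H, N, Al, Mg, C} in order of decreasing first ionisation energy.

He > N > H > C > Mg > Al

IE₁ increases left→right with effective nuclear charge and decreases top→bottom as the valence shell moves farther out.
Here both period and group differ, so the two effects have to be weighed against each other.
Mg > Al: this pair runs against the simple trend — see the exception note.
C > Mg: both effects reinforce here, so C is clearly the higher of the two.
H > C: the two effects oppose for this pair; the down-group effect wins (1312 vs 1086 kJ/mol).
N > H: period and group pull opposite ways; the across-period shift dominates (1402 vs 1312 kJ/mol).
He > N: relative to N, both the across-period and down-group shifts push He's first ionization energy up.
Note the exception: Mg has a higher first ionization energy than Al, contrary to the simple trend — Al's single 3p electron is easier to remove than one from Mg's filled 3s².
Tabulated first ionization energy (kJ/mol): H 1312, He 2372, C 1086, N 1402, Mg 738, Al 578.
So from highest to lowest: He > N > H > C > Mg > Al.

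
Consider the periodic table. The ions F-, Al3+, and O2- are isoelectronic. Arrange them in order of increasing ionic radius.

All of these have 10 electrons, so size is governed by nuclear charge alone: the more protons, the stronger the pull on the same electron cloud, and the smaller the ion.
Nuclear charges: Al3+ (Z=13), F- (Z=9), O2- (Z=8).
Smallest to largest: Al3+ < F- < O2-.

Al3+ < F- < O2-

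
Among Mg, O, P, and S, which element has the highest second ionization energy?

O

The second ionization energy removes an electron from the +1 ion. For each element: Mg⁺ still has 1 valence electron; O⁺ still has 5 valence electrons; P⁺ still has 4 valence electrons; S⁺ still has 5 valence electrons.
All are still removing valence electrons, so compare the +1 ions as you would atoms: IE_2 generally rises across a period (higher Z_eff) and falls down a group (larger shell), subject to the usual subshell exceptions.
Valence configurations: Mg⁺ [Ne]3s¹, O⁺ [He]2s²2p³, P⁺ [Ne]3s²3p², S⁺ [Ne]3s²3p³.
Tabulated IE_2 (kJ/mol): Mg 1451, O 3388, P 1907, S 2252.
Hence IE_2: Mg < P < S < O.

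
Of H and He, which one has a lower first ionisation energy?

H is in period 1, group 1; He is in period 1, group 18.
IE₁ increases left→right with effective nuclear charge and decreases top→bottom as the valence shell moves farther out.
All lie in period 1, so first ionization energy increases left to right.
So H has the lower first ionisation energy (H < He).

H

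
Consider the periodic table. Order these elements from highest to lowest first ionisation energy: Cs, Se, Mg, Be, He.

He > Se > Be > Mg > Cs

He is in period 1, group 18; Be is in period 2, group 2; Mg is in period 3, group 2; Se is in period 4, group 16; Cs is in period 6, group 1.
Removing the outermost electron gets harder across a period and easier down a group.
These span different periods and groups, so the two trends combine.
Mg > Cs: relative to Cs, both the across-period and down-group shifts push Mg's first ionization energy up.
Be > Mg: Be sits above Mg in group 2, so the down-group effect alone puts Be higher.
Se > Be: the two effects oppose for this pair; the across-period effect wins (941 vs 900 kJ/mol).
He > Se: relative to Se, both the across-period and down-group shifts push He's first ionization energy up.
Tabulated first ionization energy (kJ/mol): He 2372, Be 900, Mg 738, Se 941, Cs 376.
So from highest to lowest: He > Se > Be > Mg > Cs.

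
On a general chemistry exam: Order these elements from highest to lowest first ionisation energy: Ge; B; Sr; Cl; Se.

Cl > Se > B > Ge > Sr

B is in period 2, group 13; Cl is in period 3, group 17; Ge is in period 4, group 14; Se is in period 4, group 16; Sr is in period 5, group 2.
Removing the outermost electron gets harder across a period and easier down a group.
These span different periods and groups, so the two trends combine.
Ge > Sr: both effects reinforce here, so Ge is clearly the higher of the two.
B > Ge: period and group pull opposite ways; the down-group shift dominates (801 vs 762 kJ/mol).
Se > B: period and group pull opposite ways; the across-period shift dominates (941 vs 801 kJ/mol).
Cl > Se: relative to Se, both the across-period and down-group shifts push Cl's first ionization energy up.
For reference (kJ/mol): B 801, Cl 1251, Ge 762, Se 941, Sr 550.
So from highest to lowest: Cl > Se > B > Ge > Sr.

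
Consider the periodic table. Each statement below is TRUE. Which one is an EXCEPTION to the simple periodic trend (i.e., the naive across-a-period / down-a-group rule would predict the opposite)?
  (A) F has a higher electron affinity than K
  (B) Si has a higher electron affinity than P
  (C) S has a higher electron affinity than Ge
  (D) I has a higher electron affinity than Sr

The general trend: electron affinity increases across a period and decreases down a group.
(A) F (period 2, group 17) vs K (period 4, group 1): the stated order agrees with the simple trend.
(B) Si (period 3, group 14) vs P (period 3, group 15): the stated order contradicts the simple trend.
(C) S (period 3, group 16) vs Ge (period 4, group 14): the stated order agrees with the simple trend.
(D) I (period 5, group 17) vs Sr (period 5, group 2): the stated order agrees with the simple trend.
The exception is (B): adding an electron to P's half-filled 3p³ is unfavourable, so Si (3p²) has the more exothermic EA.

(B)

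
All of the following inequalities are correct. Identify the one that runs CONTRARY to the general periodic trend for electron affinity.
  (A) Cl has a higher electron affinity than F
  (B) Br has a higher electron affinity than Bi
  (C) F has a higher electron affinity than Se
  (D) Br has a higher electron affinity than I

(A)

The general trend: electron affinity increases across a period and decreases down a group.
(A) Cl (period 3, group 17) vs F (period 2, group 17): the stated order contradicts the simple trend.
(B) Br (period 4, group 17) vs Bi (period 6, group 15): the stated order agrees with the simple trend.
(C) F (period 2, group 17) vs Se (period 4, group 16): the stated order agrees with the simple trend.
(D) Br (period 4, group 17) vs I (period 5, group 17): the stated order agrees with the simple trend.
The exception is (A): F's small 2p subshell makes the incoming electron feel strong e⁻–e⁻ repulsion, so Cl actually releases more energy on gaining an electron.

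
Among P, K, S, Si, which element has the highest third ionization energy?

After 2 electrons have been removed, what remains? P²⁺ still has 3 valence electrons; K²⁺ is already 1 electron into the core; S²⁺ still has 4 valence electrons; Si²⁺ still has 2 valence electrons.
Pulling an electron out of a noble-gas core costs far more than removing a remaining valence electron, so K sits at the high end of IE_3.
Valence configurations: P²⁺ [Ne]3s²3p¹, S²⁺ [Ne]3s²3p², Si²⁺ [Ne]3s².
P²⁺ loses a lone 3p electron whereas Si²⁺ must break into a filled 3s² pair, so IE_3(Si) > IE_3(P) even though P has the higher nuclear charge.
The numbers (kJ/mol): P 2914, K 4420, S 3357, Si 3232.
Hence IE_3: P < Si < S < K.

K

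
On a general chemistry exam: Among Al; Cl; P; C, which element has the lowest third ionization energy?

Al

The third ionization energy removes an electron from the +2 ion. For each element: Al²⁺ still has 1 valence electron; Cl²⁺ still has 5 valence electrons; P²⁺ still has 3 valence electrons; C²⁺ still has 2 valence electrons.
All are still removing valence electrons, so compare the +2 ions as you would atoms: IE_3 generally rises across a period (higher Z_eff) and falls down a group (larger shell), subject to the usual subshell exceptions.
Valence configurations: Al²⁺ [Ne]3s¹, Cl²⁺ [Ne]3s²3p³, P²⁺ [Ne]3s²3p¹, C²⁺ [He]2s².
Approximate IE_3 values (kJ/mol): Al 2745, Cl 3822, P 2914, C 4620.
Putting it together, IE_3: Al < P < Cl < C.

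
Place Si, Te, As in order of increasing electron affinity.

Si is in period 3, group 14; As is in period 4, group 15; Te is in period 5, group 16.
Electron affinity generally becomes more exothermic across a period toward the halogens and less exothermic down a group.
These sit on a diagonal, where the across-period and down-group effects partly cancel.
Si > As: the two effects oppose for this pair; the down-group effect wins (134 vs 78 kJ/mol).
Te > Si: period and group pull opposite ways; the across-period shift dominates (190 vs 134 kJ/mol).
For reference (kJ/mol): Si 134, As 78, Te 190.
So from lowest to highest: As < Si < Te.

As < Si < Te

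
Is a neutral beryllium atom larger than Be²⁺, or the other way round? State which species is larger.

Be

Forming Be²⁺ removes 2 electrons from Be. Fewer electrons for the same nuclear charge means less shielding and a higher Z_eff on the remaining electrons, and for main-group metals the entire outer shell is lost.
A cation is smaller than its parent atom: Be²⁺ < Be.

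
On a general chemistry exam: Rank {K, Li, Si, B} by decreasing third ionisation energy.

The third ionization energy removes an electron from the +2 ion. For each element: K²⁺ is already 1 electron into the core; Li²⁺ is already 1 electron into the core; Si²⁺ still has 2 valence electrons; B²⁺ still has 1 valence electron.
Pulling an electron out of a noble-gas core costs far more than removing a remaining valence electron, so K and Li sit at the high end of IE_3.
Valence configurations: Si²⁺ [Ne]3s², B²⁺ [He]2s¹.
Approximate IE_3 values (kJ/mol): K 4420, Li 11815, Si 3232, B 3660.
Putting it together, IE_3: Si < B < K < Li.

Li > K > B > Si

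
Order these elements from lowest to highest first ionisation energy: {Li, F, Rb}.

Rb < Li < F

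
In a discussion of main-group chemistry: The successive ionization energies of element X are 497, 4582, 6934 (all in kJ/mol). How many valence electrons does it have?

1

Look for the largest jump between consecutive ionization energies: IE2/IE1 ≈ 9.2, far larger than any earlier ratio.
That jump marks the point where a core electron is being removed. So the atom has 1 valence electron.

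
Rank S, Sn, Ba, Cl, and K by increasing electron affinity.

Ba < K < Sn < S < Cl

S is in period 3, group 16; Cl is in period 3, group 17; K is in period 4, group 1; Sn is in period 5, group 14; Ba is in period 6, group 2.
Electron affinity generally becomes more exothermic across a period toward the halogens and less exothermic down a group.
Here both period and group differ, so the two effects have to be weighed against each other.
K > Ba: period and group pull opposite ways; the down-group shift dominates (48 vs 14 kJ/mol).
Sn > K: period and group pull opposite ways; the across-period shift dominates (107 vs 48 kJ/mol).
S > Sn: both effects reinforce here, so S is clearly the higher of the two.
Cl > S: both are in period 3; the period trend gives Cl the larger value.
Approximate values (kJ/mol): S 200, Cl 349, K 48, Sn 107, Ba 14.
So from lowest to highest: Ba < K < Sn < S < Cl.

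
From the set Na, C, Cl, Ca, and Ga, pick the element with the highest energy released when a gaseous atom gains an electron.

C is in period 2, group 14; Na is in period 3, group 1; Cl is in period 3, group 17; Ca is in period 4, group 2; Ga is in period 4, group 13.
Atoms with high Z_eff and room in the valence shell (especially the halogens) have the most exothermic electron affinities.
Here both period and group differ, so the two effects have to be weighed against each other.
Ga > Ca: Ga lies to the right of Ca in period 4, so the across-period effect alone puts Ga higher.
Na > Ga: the two effects oppose for this pair; the down-group effect wins (53 vs 29 kJ/mol).
C > Na: relative to Na, both the across-period and down-group shifts push C's electron affinity up.
Cl > C: period and group pull opposite ways; the across-period shift dominates (349 vs 122 kJ/mol).
Tabulated electron affinity (kJ/mol): C 122, Na 53, Cl 349, Ca 2, Ga 29.
The highest energy released when a gaseous atom gains an electron among these belongs to Cl.

Cl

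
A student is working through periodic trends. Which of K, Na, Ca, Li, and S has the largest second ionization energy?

Consider each +1 ion: K⁺ is the bare [Ar] core; Na⁺ is the bare [Ne] core; Ca⁺ still has 1 valence electron; Li⁺ is the bare [He] core; S⁺ still has 5 valence electrons.
Pulling an electron out of a noble-gas core costs far more than removing a remaining valence electron, so K, Na and Li sit at the high end of IE_2.
Valence configurations: Ca⁺ [Ar]4s¹, S⁺ [Ne]3s²3p³.
The numbers (kJ/mol): K 3052, Na 4562, Ca 1145, Li 7298, S 2252.
Hence IE_2: Ca < S < K < Na < Li.

Li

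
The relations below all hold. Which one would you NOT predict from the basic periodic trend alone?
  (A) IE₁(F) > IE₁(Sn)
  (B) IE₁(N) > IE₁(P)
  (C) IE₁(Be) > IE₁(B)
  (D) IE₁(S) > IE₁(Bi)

(C)

The general trend: first ionization energy increases across a period and decreases down a group.
(A) F (period 2, group 17) vs Sn (period 5, group 14): the stated order agrees with the simple trend.
(B) N (period 2, group 15) vs P (period 3, group 15): the stated order agrees with the simple trend.
(C) Be (period 2, group 2) vs B (period 2, group 13): the stated order contradicts the simple trend.
(D) S (period 3, group 16) vs Bi (period 6, group 15): the stated order agrees with the simple trend.
The exception is (C): removing B's lone 2p electron is easier than breaking Be's filled 2s².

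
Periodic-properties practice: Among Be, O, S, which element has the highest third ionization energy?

Be

Consider each +2 ion: Be²⁺ is the bare [He] core; O²⁺ still has 4 valence electrons; S²⁺ still has 4 valence electrons.
Pulling an electron out of a noble-gas core costs far more than removing a remaining valence electron, so Be sits at the high end of IE_3.
Valence configurations: O²⁺ [He]2s²2p², S²⁺ [Ne]3s²3p².
Approximate IE_3 values (kJ/mol): Be 14849, O 5300, S 3357.
Overall IE_3 order: S < O < Be.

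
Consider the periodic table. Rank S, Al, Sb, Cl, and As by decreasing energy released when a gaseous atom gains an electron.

Cl, S, Sb, As, Al

Al is in period 3, group 13; S is in period 3, group 16; Cl is in period 3, group 17; As is in period 4, group 15; Sb is in period 5, group 15.
Atoms with high Z_eff and room in the valence shell (especially the halogens) have the most exothermic electron affinities.
Here both period and group differ, so the two effects have to be weighed against each other.
As > Al: period and group pull opposite ways; the across-period shift dominates (78 vs 42 kJ/mol).
Sb > As: this pair runs against the simple trend — see the exception note.
S > Sb: relative to Sb, both the across-period and down-group shifts push S's electron affinity up.
Cl > S: Cl lies to the right of S in period 3, so the across-period effect alone puts Cl higher.
Note the exception: Sb has a higher electron affinity than As, contrary to the simple trend — both are half-filled np³, but the pairing/repulsion penalty for the added electron shrinks as the p orbitals become larger and more diffuse down the group, and for Sb that outweighs the weaker nuclear attraction.
Approximate values (kJ/mol): Al 42, S 200, Cl 349, As 78, Sb 103.
So from highest to lowest: Cl > S > Sb > As > Al.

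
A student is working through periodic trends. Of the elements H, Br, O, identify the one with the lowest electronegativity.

H

H is in period 1, group 1; O is in period 2, group 16; Br is in period 4, group 17.
EN rises left→right (higher Z_eff, smaller atoms) and falls top→bottom (larger, more shielded atoms).
Here both period and group differ, so the two effects have to be weighed against each other.
Br > H: period and group pull opposite ways; the across-period shift dominates (2.96 vs 2.20).
O > Br: period and group pull opposite ways; the down-group shift dominates (3.44 vs 2.96).
Approximate values (Pauling): H 2.20, O 3.44, Br 2.96.
The lowest electronegativity among these belongs to H.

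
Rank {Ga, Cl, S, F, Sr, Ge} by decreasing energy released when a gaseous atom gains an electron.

Cl, F, S, Ge, Ga, Sr

F is in period 2, group 17; S is in period 3, group 16; Cl is in period 3, group 17; Ga is in period 4, group 13; Ge is in period 4, group 14; Sr is in period 5, group 2.
Atoms with high Z_eff and room in the valence shell (especially the halogens) have the most exothermic electron affinities.
Neither a single period nor a single group — weigh both effects.
Ga > Sr: both effects reinforce here, so Ga is clearly the higher of the two.
Ge > Ga: Ge lies to the right of Ga in period 4, so the across-period effect alone puts Ge higher.
S > Ge: both effects reinforce here, so S is clearly the higher of the two.
F > S: relative to S, both the across-period and down-group shifts push F's electron affinity up.
Cl > F: this pair runs against the simple trend — see the exception note.
Note the exception: Cl has a higher electron affinity than F, contrary to the simple trend — F's small 2p subshell makes the incoming electron feel strong e⁻–e⁻ repulsion, so Cl actually releases more energy on gaining an electron.
Approximate values (kJ/mol): F 328, S 200, Cl 349, Ga 29, Ge 119, Sr 5.
So from highest to lowest: Cl > F > S > Ge > Ga > Sr.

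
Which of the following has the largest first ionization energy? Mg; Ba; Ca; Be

Be is in period 2, group 2; Mg is in period 3, group 2; Ca is in period 4, group 2; Ba is in period 6, group 2.
First ionization energy rises across a period (greater Z_eff holds electrons more tightly) and falls down a group (valence electrons are farther from the nucleus).
All are in group 2, so first ionization energy increases up the group.
The largest first ionization energy among these belongs to Be.

Be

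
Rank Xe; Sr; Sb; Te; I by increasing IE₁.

Sr, Sb, Te, I, Xe

Sr is in period 5, group 2; Sb is in period 5, group 15; Te is in period 5, group 16; I is in period 5, group 17; Xe is in period 5, group 18.
IE₁ increases left→right with effective nuclear charge and decreases top→bottom as the valence shell moves farther out.
All lie in period 5, so first ionization energy increases left to right.
So from lowest to highest: Sr < Sb < Te < I < Xe.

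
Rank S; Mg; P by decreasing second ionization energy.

S, P, Mg

After 1 electron has been removed, what remains? S⁺ still has 5 valence electrons; Mg⁺ still has 1 valence electron; P⁺ still has 4 valence electrons.
All are still removing valence electrons, so compare the +1 ions as you would atoms: IE_2 generally rises across a period (higher Z_eff) and falls down a group (larger shell), subject to the usual subshell exceptions.
Valence configurations: S⁺ [Ne]3s²3p³, Mg⁺ [Ne]3s¹, P⁺ [Ne]3s²3p².
The numbers (kJ/mol): S 2252, Mg 1451, P 1907.
So the second ionization energies run Mg < P < S.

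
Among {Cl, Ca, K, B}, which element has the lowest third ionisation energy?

Consider each +2 ion: Cl²⁺ still has 5 valence electrons; Ca²⁺ is the bare [Ar] core; K²⁺ is already 1 electron into the core; B²⁺ still has 1 valence electron.
Breaking into a closed-shell core is much more expensive than removing a leftover valence electron — K and Ca have the largest IE_3 here.
Valence configurations: Cl²⁺ [Ne]3s²3p³, B²⁺ [He]2s¹.
Approximate IE_3 values (kJ/mol): Cl 3822, Ca 4912, K 4420, B 3660.
Overall IE_3 order: B < Cl < K < Ca.

B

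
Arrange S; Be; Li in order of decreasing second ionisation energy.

After 1 electron has been removed, what remains? S⁺ still has 5 valence electrons; Be⁺ still has 1 valence electron; Li⁺ is the bare [He] core.
Pulling an electron out of a noble-gas core costs far more than removing a remaining valence electron, so Li sits at the high end of IE_2.
Valence configurations: S⁺ [Ne]3s²3p³, Be⁺ [He]2s¹.
Tabulated IE_2 (kJ/mol): S 2252, Be 1757, Li 7298.
Hence IE_2: Be < S < Li.

Li > S > Be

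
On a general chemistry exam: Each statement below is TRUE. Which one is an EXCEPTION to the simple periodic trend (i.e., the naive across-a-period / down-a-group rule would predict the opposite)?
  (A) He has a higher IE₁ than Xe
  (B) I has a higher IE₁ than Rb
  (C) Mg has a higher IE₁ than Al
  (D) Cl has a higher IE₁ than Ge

(C)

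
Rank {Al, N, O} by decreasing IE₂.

O > N > Al

The second ionization energy removes an electron from the +1 ion. For each element: Al⁺ still has 2 valence electrons; N⁺ still has 4 valence electrons; O⁺ still has 5 valence electrons.
All are still removing valence electrons, so compare the +1 ions as you would atoms: IE_2 generally rises across a period (higher Z_eff) and falls down a group (larger shell), subject to the usual subshell exceptions.
Valence configurations: Al⁺ [Ne]3s², N⁺ [He]2s²2p², O⁺ [He]2s²2p³.
Approximate IE_2 values (kJ/mol): Al 1817, N 2856, O 3388.
Putting it together, IE_2: Al < N < O.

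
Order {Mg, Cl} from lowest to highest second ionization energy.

After 1 electron has been removed, what remains? Mg⁺ still has 1 valence electron; Cl⁺ still has 6 valence electrons.
All are still removing valence electrons, so compare the +1 ions as you would atoms: IE_2 generally rises across a period (higher Z_eff) and falls down a group (larger shell), subject to the usual subshell exceptions.
Valence configurations: Mg⁺ [Ne]3s¹, Cl⁺ [Ne]3s²3p⁴.
The numbers (kJ/mol): Mg 1451, Cl 2298.
Hence IE_2: Mg < Cl.

Mg, Cl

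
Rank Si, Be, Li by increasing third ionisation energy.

Si < Li < Be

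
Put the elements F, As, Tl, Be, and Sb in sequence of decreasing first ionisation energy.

Be is in period 2, group 2; F is in period 2, group 17; As is in period 4, group 15; Sb is in period 5, group 15; Tl is in period 6, group 13.
Removing the outermost electron gets harder across a period and easier down a group.
Here both period and group differ, so the two effects have to be weighed against each other.
Sb > Tl: both effects reinforce here, so Sb is clearly the higher of the two.
Be > Sb: period and group pull opposite ways; the down-group shift dominates (900 vs 831 kJ/mol).
As > Be: the two effects oppose for this pair; the across-period effect wins (947 vs 900 kJ/mol).
F > As: relative to As, both the across-period and down-group shifts push F's first ionization energy up.
Tabulated first ionization energy (kJ/mol): Be 900, F 1681, As 947, Sb 831, Tl 589.
So from highest to lowest: F > As > Be > Sb > Tl.

F, As, Be, Sb, Tl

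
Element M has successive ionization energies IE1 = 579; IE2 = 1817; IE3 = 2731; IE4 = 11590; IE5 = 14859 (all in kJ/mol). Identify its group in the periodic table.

Group 13

Look for the largest jump between consecutive ionization energies: IE4/IE3 ≈ 4.2, far larger than any earlier ratio.
That jump marks the point where a core electron is being removed. So the atom has 3 valence electrons.
A main-group element with 3 valence electrons is in group 13.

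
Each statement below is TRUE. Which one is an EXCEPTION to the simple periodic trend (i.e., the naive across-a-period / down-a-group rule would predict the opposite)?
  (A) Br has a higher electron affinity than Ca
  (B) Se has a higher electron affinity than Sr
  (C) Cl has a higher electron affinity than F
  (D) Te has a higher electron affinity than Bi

(C)

The general trend: electron affinity increases across a period and decreases down a group.
(A) Br (period 4, group 17) vs Ca (period 4, group 2): the stated order agrees with the simple trend.
(B) Se (period 4, group 16) vs Sr (period 5, group 2): the stated order agrees with the simple trend.
(C) Cl (period 3, group 17) vs F (period 2, group 17): the stated order contradicts the simple trend.
(D) Te (period 5, group 16) vs Bi (period 6, group 15): the stated order agrees with the simple trend.
The exception is (C): F's small 2p subshell makes the incoming electron feel strong e⁻–e⁻ repulsion, so Cl actually releases more energy on gaining an electron.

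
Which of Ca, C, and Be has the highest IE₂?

C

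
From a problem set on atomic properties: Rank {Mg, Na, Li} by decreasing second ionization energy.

The second ionization energy removes an electron from the +1 ion. For each element: Mg⁺ still has 1 valence electron; Na⁺ is the bare [Ne] core; Li⁺ is the bare [He] core.
Pulling an electron out of a noble-gas core costs far more than removing a remaining valence electron, so Na and Li sit at the high end of IE_2.
Approximate IE_2 values (kJ/mol): Mg 1451, Na 4562, Li 7298.
Overall IE_2 order: Mg < Na < Li.

Li > Na > Mg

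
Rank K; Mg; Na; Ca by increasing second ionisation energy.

Ca, Mg, K, Na

After 1 electron has been removed, what remains? K⁺ is the bare [Ar] core; Mg⁺ still has 1 valence electron; Na⁺ is the bare [Ne] core; Ca⁺ still has 1 valence electron.
Breaking into a closed-shell core is much more expensive than removing a leftover valence electron — K and Na have the largest IE_2 here.
Valence configurations: Mg⁺ [Ne]3s¹, Ca⁺ [Ar]4s¹.
The numbers (kJ/mol): K 3052, Mg 1451, Na 4562, Ca 1145.
So the second ionization energies run Ca < Mg < K < Na.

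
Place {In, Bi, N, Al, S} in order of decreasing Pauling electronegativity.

N is in period 2, group 15; Al is in period 3, group 13; S is in period 3, group 16; In is in period 5, group 13; Bi is in period 6, group 15.
Atoms toward the upper right of the periodic table pull bonding electrons most strongly.
These span different periods and groups, so the two trends combine.
In > Al: this pair runs against the simple trend — see the exception note.
Bi > In: the two effects oppose for this pair; the across-period effect wins (2.02 vs 1.78).
S > Bi: relative to Bi, both the across-period and down-group shifts push S's electronegativity up.
N > S: the two effects oppose for this pair; the down-group effect wins (3.04 vs 2.58).
Note the exception: In has a higher electronegativity than Al, contrary to the simple trend — poor shielding by filled d (and f) subshells raises the heavier element's effective nuclear charge more than the simple down-group trend predicts.
Tabulated electronegativity (Pauling): N 3.04, Al 1.61, S 2.58, In 1.78, Bi 2.02.
So from highest to lowest: N > S > Bi > In > Al.

N > S > Bi > In > Al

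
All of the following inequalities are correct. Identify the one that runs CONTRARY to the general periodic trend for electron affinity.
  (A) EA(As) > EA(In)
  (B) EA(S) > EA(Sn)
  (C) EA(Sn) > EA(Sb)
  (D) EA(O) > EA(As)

(C)

The general trend: electron affinity increases across a period and decreases down a group.
(A) As (period 4, group 15) vs In (period 5, group 13): the stated order agrees with the simple trend.
(B) S (period 3, group 16) vs Sn (period 5, group 14): the stated order agrees with the simple trend.
(C) Sn (period 5, group 14) vs Sb (period 5, group 15): the stated order contradicts the simple trend.
(D) O (period 2, group 16) vs As (period 4, group 15): the stated order agrees with the simple trend.
The exception is (C): adding an electron to Sb's half-filled 5p³ is unfavourable, so Sn has the more exothermic EA.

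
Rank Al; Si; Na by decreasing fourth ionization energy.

IE_4 is the cost of taking one more electron from the +3 cation: Al³⁺ is the bare [Ne] core; Si³⁺ still has 1 valence electron; Na³⁺ is already 2 electrons into the core.
Core electrons are held far more tightly than valence electrons, so Na and Al top the IE_4 order.
Approximate IE_4 values (kJ/mol): Al 11577, Si 4356, Na 9543.
So the fourth ionization energies run Si < Na < Al.

Al > Na > Si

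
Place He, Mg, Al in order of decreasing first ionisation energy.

He, Mg, Al

Removing the outermost electron gets harder across a period and easier down a group.
Here both period and group differ, so the two effects have to be weighed against each other.
Mg > Al: this pair runs against the simple trend — see the exception note.
He > Mg: both effects reinforce here, so He is clearly the higher of the two.
Note the exception: Mg has a higher first ionization energy than Al, contrary to the simple trend — Al's single 3p electron is easier to remove than one from Mg's filled 3s².
Approximate values (kJ/mol): He 2372, Mg 738, Al 578.
So from highest to lowest: He > Mg > Al.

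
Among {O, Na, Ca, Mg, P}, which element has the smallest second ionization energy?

Ca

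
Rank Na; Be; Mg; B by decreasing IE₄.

The fourth ionization energy removes an electron from the +3 ion. For each element: Na³⁺ is already 2 electrons into the core; Be³⁺ is already 1 electron into the core; Mg³⁺ is already 1 electron into the core; B³⁺ is the bare [He] core.
All of these are removing an electron from a noble-gas core or deeper; the smaller core (lower principal quantum number) is held far more tightly, and within a period the higher nuclear charge binds the same core more tightly.
The numbers (kJ/mol): Na 9543, Be 21007, Mg 10543, B 25026.
So the fourth ionization energies run Na < Mg < Be < B.

B > Be > Mg > Na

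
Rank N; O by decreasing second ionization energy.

O > N

Consider each +1 ion: N⁺ still has 4 valence electrons; O⁺ still has 5 valence electrons.
All are still removing valence electrons, so compare the +1 ions as you would atoms: IE_2 generally rises across a period (higher Z_eff) and falls down a group (larger shell), subject to the usual subshell exceptions.
Valence configurations: N⁺ [He]2s²2p², O⁺ [He]2s²2p³.
Tabulated IE_2 (kJ/mol): N 2856, O 3388.
So the second ionization energies run N < O.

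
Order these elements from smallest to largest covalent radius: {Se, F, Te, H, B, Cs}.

H < F < B < Se < Te < Cs

H is in period 1, group 1; B is in period 2, group 13; F is in period 2, group 17; Se is in period 4, group 16; Te is in period 5, group 16; Cs is in period 6, group 1.
Atomic radius shrinks across a period as nuclear charge pulls the same shell inward, and grows down a group as new shells are added.
Neither a single period nor a single group — weigh both effects.
F > H: period and group pull opposite ways; the down-group shift dominates (64 vs 32 pm).
B > F: both are in period 2; the period trend gives B the larger value.
Se > B: period and group pull opposite ways; the down-group shift dominates (116 vs 85 pm).
Te > Se: they share group 16; the group trend gives Te the larger value.
Cs > Te: both effects reinforce here, so Cs is clearly the larger of the two.
For reference (pm): H 32, B 85, F 64, Se 116, Te 136, Cs 232.
So from smallest to largest: H < F < B < Se < Te < Cs.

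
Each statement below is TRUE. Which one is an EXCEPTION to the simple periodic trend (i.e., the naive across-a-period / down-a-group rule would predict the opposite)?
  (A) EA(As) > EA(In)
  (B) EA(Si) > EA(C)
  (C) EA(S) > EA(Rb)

The general trend: electron affinity increases across a period and decreases down a group.
(A) As (period 4, group 15) vs In (period 5, group 13): the stated order agrees with the simple trend.
(B) Si (period 3, group 14) vs C (period 2, group 14): the stated order contradicts the simple trend.
(C) S (period 3, group 16) vs Rb (period 5, group 1): the stated order agrees with the simple trend.
The exception is (B): Si's larger, more diffuse 3p orbitals accept an added electron slightly more readily than C's compact 2p.

(B)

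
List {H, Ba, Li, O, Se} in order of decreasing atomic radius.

Across a period the added protons contract the valence shell; down a group each new principal shell makes the atom larger.
Neither a single period nor a single group — weigh both effects.
O > H: period and group pull opposite ways; the down-group shift dominates (63 vs 32 pm).
Se > O: they share group 16; the group trend gives Se the larger value.
Li > Se: the two effects oppose for this pair; the across-period effect wins (133 vs 116 pm).
Ba > Li: the two effects oppose for this pair; the down-group effect wins (196 vs 133 pm).
Approximate values (pm): H 32, Li 133, O 63, Se 116, Ba 196.
So from largest to smallest: Ba > Li > Se > O > H.

Ba > Li > Se > O > H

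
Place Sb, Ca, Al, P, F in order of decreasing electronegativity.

F > P > Sb > Al > Ca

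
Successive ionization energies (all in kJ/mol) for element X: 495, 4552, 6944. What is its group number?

Look for the largest jump between consecutive ionization energies: IE2/IE1 ≈ 9.2, far larger than any earlier ratio.
That jump marks the point where a core electron is being removed. So the atom has 1 valence electron.
A main-group element with 1 valence electron is in group 1.

Group 1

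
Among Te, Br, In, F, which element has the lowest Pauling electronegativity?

In

F is in period 2, group 17; Br is in period 4, group 17; In is in period 5, group 13; Te is in period 5, group 16.
EN rises left→right (higher Z_eff, smaller atoms) and falls top→bottom (larger, more shielded atoms).
Here both period and group differ, so the two effects have to be weighed against each other.
Te > In: both are in period 5; the period trend gives Te the larger value.
Br > Te: relative to Te, both the across-period and down-group shifts push Br's electronegativity up.
F > Br: F sits above Br in group 17, so the down-group effect alone puts F higher.
Tabulated electronegativity (Pauling): F 3.98, Br 2.96, In 1.78, Te 2.10.
The lowest Pauling electronegativity among these belongs to In.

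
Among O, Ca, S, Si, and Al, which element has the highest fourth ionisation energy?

Al

Consider each +3 ion: O³⁺ still has 3 valence electrons; Ca³⁺ is already 1 electron into the core; S³⁺ still has 3 valence electrons; Si³⁺ still has 1 valence electron; Al³⁺ is the bare [Ne] core.
Usually core removal costs more than valence removal, but here the competition is close: a tightly held n=2 valence electron can cost more to remove than an n=3 core electron, so the actual values have to decide it.
Valence configurations: O³⁺ [He]2s²2p¹, S³⁺ [Ne]3s²3p¹, Si³⁺ [Ne]3s¹.
Tabulated IE_4 (kJ/mol): O 7469, Ca 6491, S 4556, Si 4356, Al 11577.
Hence IE_4: Si < S < Ca < O < Al.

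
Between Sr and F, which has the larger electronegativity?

F

F is in period 2, group 17; Sr is in period 5, group 2.
Electronegativity increases across a period and decreases down a group, tracking effective nuclear charge and atomic size.
Neither a single period nor a single group — weigh both effects.
F > Sr: both effects reinforce here, so F is clearly the higher of the two.
Tabulated electronegativity (Pauling): F 3.98, Sr 0.95.
So F has the larger electronegativity (F > Sr).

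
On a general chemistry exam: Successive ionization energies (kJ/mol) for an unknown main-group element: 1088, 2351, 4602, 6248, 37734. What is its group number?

Look for the largest jump between consecutive ionization energies: IE5/IE4 ≈ 6.0, far larger than any earlier ratio.
That jump marks the point where a core electron is being removed. So the atom has 4 valence electrons.
A main-group element with 4 valence electrons is in group 14.

Group 14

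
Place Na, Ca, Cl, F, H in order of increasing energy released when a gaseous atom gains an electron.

Ca, Na, H, F, Cl

H is in period 1, group 1; F is in period 2, group 17; Na is in period 3, group 1; Cl is in period 3, group 17; Ca is in period 4, group 2.
Adding an electron releases more energy for atoms nearer the top right (short of the noble gases).
These span different periods and groups, so the two trends combine.
Na > Ca: the two effects oppose for this pair; the down-group effect wins (53 vs 2 kJ/mol).
H > Na: H sits above Na in group 1, so the down-group effect alone puts H higher.
F > H: the two effects oppose for this pair; the across-period effect wins (328 vs 73 kJ/mol).
Cl > F: this pair runs against the simple trend — see the exception note.
Note the exception: Cl has a higher electron affinity than F, contrary to the simple trend — F's small 2p subshell makes the incoming electron feel strong e⁻–e⁻ repulsion, so Cl actually releases more energy on gaining an electron.
Approximate values (kJ/mol): H 73, F 328, Na 53, Cl 349, Ca 2.
So from lowest to highest: Ca < Na < H < F < Cl.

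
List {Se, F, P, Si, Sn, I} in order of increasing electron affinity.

F is in period 2, group 17; Si is in period 3, group 14; P is in period 3, group 15; Se is in period 4, group 16; Sn is in period 5, group 14; I is in period 5, group 17.
EA tends to increase across a period and decrease down a group, though the pattern is less regular than for IE or radius.
These span different periods and groups, so the two trends combine.
Sn > P: this pair runs against the simple trend — see the exception note.
Si > Sn: Si sits above Sn in group 14, so the down-group effect alone puts Si higher.
Se > Si: period and group pull opposite ways; the across-period shift dominates (195 vs 134 kJ/mol).
I > Se: the two effects oppose for this pair; the across-period effect wins (295 vs 195 kJ/mol).
F > I: they share group 17; the group trend gives F the larger value.
Note the exception: Sn has a higher electron affinity than P, contrary to the simple trend — adding an electron to P's half-filled np³ subshell costs electron-pairing energy.
Note the exception: Si has a higher electron affinity than P, contrary to the simple trend — adding an electron to P's half-filled 3p³ is unfavourable, so Si (3p²) has the more exothermic EA.
For reference (kJ/mol): F 328, Si 134, P 72, Se 195, Sn 107, I 295.
So from lowest to highest: P < Sn < Si < Se < I < F.

P < Sn < Si < Se < I < F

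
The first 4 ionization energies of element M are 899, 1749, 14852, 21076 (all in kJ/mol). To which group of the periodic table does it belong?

Look for the largest jump between consecutive ionization energies: IE3/IE2 ≈ 8.5, far larger than any earlier ratio.
That jump marks the point where a core electron is being removed. So the atom has 2 valence electrons.
A main-group element with 2 valence electrons is in group 2.

Group 2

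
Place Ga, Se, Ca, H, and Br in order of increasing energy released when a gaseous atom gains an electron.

H is in period 1, group 1; Ca is in period 4, group 2; Ga is in period 4, group 13; Se is in period 4, group 16; Br is in period 4, group 17.
EA tends to increase across a period and decrease down a group, though the pattern is less regular than for IE or radius.
These span different periods and groups, so the two trends combine.
Ga > Ca: both are in period 4; the period trend gives Ga the larger value.
H > Ga: period and group pull opposite ways; the down-group shift dominates (73 vs 29 kJ/mol).
Se > H: period and group pull opposite ways; the across-period shift dominates (195 vs 73 kJ/mol).
Br > Se: Br lies to the right of Se in period 4, so the across-period effect alone puts Br higher.
Tabulated electron affinity (kJ/mol): H 73, Ca 2, Ga 29, Se 195, Br 325.
So from lowest to highest: Ca < Ga < H < Se < Br.

Ca < Ga < H < Se < Br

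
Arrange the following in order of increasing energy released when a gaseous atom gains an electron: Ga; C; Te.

C is in period 2, group 14; Ga is in period 4, group 13; Te is in period 5, group 16.
EA tends to increase across a period and decrease down a group, though the pattern is less regular than for IE or radius.
Neither a single period nor a single group — weigh both effects.
C > Ga: both effects reinforce here, so C is clearly the higher of the two.
Te > C: period and group pull opposite ways; the across-period shift dominates (190 vs 122 kJ/mol).
For reference (kJ/mol): C 122, Ga 29, Te 190.
So from lowest to highest: Ga < C < Te.

Ga, C, Te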